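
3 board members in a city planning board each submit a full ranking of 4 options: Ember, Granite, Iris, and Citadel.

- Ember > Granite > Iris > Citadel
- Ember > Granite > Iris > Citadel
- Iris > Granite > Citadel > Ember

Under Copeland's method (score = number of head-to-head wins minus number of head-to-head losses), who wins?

Pairwise results:
  Ember vs Granite: Ember wins 2–1.
  Ember vs Iris: Ember wins 2–1.
  Ember vs Citadel: Ember wins 2–1.
  Granite vs Iris: Granite wins 2–1.
  Granite vs Citadel: Granite wins 3–0.
  Iris vs Citadel: Iris wins 3–0.
Copeland scores (wins − losses):
  Ember: 3 − 0 = 3
  Granite: 2 − 1 = 1
  Iris: 1 − 2 = -1
  Citadel: 0 − 3 = -3
Ember has the best Copeland score.

Ember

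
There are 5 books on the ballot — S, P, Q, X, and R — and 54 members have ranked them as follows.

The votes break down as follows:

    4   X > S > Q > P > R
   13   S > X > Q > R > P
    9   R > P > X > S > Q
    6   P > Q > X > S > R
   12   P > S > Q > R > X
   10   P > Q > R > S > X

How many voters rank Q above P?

Ballots ranking Q above P: 4+13 = 17.
Ballots ranking P above Q: 9+6+12+10 = 37.
So 17 of 54 voters prefer Q to P.

17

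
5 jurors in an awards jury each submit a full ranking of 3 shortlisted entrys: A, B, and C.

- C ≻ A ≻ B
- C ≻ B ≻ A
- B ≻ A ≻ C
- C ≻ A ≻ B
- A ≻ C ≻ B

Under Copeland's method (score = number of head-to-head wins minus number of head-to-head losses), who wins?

C

Pairwise results:
  A vs B: A wins 3–2.
  A vs C: C wins 3–2.
  B vs C: C wins 4–1.
Copeland scores (wins − losses):
  A: 1 − 1 = 0
  B: 0 − 2 = -2
  C: 2 − 0 = 2
C has the best Copeland score.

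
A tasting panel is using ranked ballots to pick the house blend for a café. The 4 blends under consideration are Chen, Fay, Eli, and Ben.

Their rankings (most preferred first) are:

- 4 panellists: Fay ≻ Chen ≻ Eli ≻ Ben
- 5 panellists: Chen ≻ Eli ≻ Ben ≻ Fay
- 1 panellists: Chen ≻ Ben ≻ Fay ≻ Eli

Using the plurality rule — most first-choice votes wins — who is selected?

First-place vote totals:
  Chen: 6
  Fay: 4
  Eli: 0
  Ben: 0
Chen has the most first-place votes.

Chen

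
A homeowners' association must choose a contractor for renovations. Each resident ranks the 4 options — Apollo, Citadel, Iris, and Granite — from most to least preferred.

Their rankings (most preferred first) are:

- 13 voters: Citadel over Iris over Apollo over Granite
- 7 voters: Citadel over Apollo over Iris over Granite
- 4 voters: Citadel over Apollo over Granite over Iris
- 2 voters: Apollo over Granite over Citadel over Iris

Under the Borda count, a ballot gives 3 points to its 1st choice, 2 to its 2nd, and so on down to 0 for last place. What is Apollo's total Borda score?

41

Borda scores:
  Apollo: 13·1 + 7·2 + 4·2 + 2·3 = 41
  Citadel: 13·3 + 7·3 + 4·3 + 2·1 = 74
  Iris: 13·2 + 7·1 + 4·0 + 2·0 = 33
  Granite: 13·0 + 7·0 + 4·1 + 2·2 = 8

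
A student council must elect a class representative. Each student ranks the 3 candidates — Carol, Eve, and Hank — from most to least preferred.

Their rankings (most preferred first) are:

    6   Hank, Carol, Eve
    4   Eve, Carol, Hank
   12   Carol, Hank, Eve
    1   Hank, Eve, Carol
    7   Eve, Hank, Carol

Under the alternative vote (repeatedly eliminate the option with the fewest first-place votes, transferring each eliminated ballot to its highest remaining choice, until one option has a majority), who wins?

Round 1: Carol 12, Eve 11, Hank 7. Hank has the fewest and is eliminated.
Round 2: Carol 18, Eve 12. Carol has a majority.

Carol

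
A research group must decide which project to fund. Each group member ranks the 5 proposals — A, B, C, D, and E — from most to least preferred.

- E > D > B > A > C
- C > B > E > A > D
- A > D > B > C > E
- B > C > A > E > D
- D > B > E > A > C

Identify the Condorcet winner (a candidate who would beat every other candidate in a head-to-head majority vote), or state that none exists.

Head-to-head results (5 voters total):
A vs B: B wins 4–1.
A vs C: A wins 3–2.
A vs D: A wins 3–2.
A vs E: E wins 3–2.
B vs C: B wins 4–1.
B vs D: D wins 3–2.
B vs E: B wins 4–1.
C vs D: D wins 3–2.
C vs E: C wins 3–2.
D vs E: E wins 3–2.
No candidate beats all others: A beats D beats B beats A, a majority cycle.

No Condorcet winner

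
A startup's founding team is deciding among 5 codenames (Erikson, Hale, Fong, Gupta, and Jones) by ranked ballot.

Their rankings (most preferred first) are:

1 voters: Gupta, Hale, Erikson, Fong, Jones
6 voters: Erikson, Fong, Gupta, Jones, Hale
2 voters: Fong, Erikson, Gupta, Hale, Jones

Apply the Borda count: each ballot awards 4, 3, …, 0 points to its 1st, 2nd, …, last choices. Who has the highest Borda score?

Borda scores:
  Erikson: 2 + 6·4 + 2·3 = 32
  Hale: 3 + 6·0 + 2·1 = 5
  Fong: 1 + 6·3 + 2·4 = 27
  Gupta: 4 + 6·2 + 2·2 = 20
  Jones: 0 + 6·1 + 2·0 = 6
Erikson has the highest total.

Erikson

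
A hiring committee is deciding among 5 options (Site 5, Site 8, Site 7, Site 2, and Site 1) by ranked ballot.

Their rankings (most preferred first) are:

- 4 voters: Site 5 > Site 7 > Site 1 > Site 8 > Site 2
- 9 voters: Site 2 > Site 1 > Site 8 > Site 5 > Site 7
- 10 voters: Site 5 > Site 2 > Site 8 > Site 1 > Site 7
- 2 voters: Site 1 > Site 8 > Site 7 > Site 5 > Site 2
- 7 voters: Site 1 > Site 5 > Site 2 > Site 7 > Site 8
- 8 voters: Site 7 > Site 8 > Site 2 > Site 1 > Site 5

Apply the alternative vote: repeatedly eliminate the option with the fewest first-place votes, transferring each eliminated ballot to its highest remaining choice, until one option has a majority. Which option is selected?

Round 1: Site 5 14, Site 2 9, Site 1 9, Site 7 8, Site 8 0. Site 8 has the fewest and is eliminated.
Round 2: Site 5 14, Site 2 9, Site 1 9, Site 7 8. Site 7 has the fewest and is eliminated.
Round 3: Site 2 17, Site 5 14, Site 1 9. Site 1 has the fewest and is eliminated.
Round 4: Site 5 23, Site 2 17. Site 5 has a majority.

Site 5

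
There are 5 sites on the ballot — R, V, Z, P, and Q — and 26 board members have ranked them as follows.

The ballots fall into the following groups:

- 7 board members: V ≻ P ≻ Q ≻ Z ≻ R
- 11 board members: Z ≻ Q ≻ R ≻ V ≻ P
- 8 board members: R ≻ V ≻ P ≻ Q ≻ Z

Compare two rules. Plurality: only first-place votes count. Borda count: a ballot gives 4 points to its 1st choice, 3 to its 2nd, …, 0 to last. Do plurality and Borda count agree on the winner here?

No

Plurality first-place counts: R 8, V 7, Z 11, P 0, Q 0 → Z.
Borda totals: R 54, V 63, Z 51, P 37, Q 55 → V.
The two rules disagree: plurality picks Z, Borda picks V.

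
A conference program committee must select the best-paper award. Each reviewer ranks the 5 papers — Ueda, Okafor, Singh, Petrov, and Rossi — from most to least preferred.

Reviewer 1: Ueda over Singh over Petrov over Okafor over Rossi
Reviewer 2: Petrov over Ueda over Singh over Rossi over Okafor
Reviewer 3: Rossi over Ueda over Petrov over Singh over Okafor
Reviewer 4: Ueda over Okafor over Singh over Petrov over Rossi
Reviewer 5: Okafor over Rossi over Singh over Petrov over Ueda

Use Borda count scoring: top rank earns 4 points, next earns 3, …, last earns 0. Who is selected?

Ueda

Borda scores:
  Ueda: 4 + 3 + 3 + 4 + 0 = 14
  Okafor: 1 + 0 + 0 + 3 + 4 = 8
  Singh: 3 + 2 + 1 + 2 + 2 = 10
  Petrov: 2 + 4 + 2 + 1 + 1 = 10
  Rossi: 0 + 1 + 4 + 0 + 3 = 8
Ueda has the highest total.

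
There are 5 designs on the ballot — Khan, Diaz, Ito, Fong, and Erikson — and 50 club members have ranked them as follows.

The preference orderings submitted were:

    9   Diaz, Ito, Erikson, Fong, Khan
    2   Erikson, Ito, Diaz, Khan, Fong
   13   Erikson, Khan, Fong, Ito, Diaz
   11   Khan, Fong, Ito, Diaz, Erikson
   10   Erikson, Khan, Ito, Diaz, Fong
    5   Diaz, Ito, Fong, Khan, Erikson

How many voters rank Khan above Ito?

34

Ballots ranking Khan above Ito: 13+11+10 = 34.
Ballots ranking Ito above Khan: 9+2+5 = 16.
So 34 of 50 voters prefer Khan to Ito.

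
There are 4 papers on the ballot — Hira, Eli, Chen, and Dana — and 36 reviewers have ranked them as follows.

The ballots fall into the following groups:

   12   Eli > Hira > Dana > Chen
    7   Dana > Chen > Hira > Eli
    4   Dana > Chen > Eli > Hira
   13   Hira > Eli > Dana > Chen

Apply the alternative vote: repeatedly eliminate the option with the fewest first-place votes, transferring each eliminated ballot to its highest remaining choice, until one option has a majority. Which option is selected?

Hira

Round 1: Hira 13, Eli 12, Dana 11, Chen 0. Chen has the fewest and is eliminated.
Round 2: Hira 13, Eli 12, Dana 11. Dana has the fewest and is eliminated.
Round 3: Hira 20, Eli 16. Hira has a majority.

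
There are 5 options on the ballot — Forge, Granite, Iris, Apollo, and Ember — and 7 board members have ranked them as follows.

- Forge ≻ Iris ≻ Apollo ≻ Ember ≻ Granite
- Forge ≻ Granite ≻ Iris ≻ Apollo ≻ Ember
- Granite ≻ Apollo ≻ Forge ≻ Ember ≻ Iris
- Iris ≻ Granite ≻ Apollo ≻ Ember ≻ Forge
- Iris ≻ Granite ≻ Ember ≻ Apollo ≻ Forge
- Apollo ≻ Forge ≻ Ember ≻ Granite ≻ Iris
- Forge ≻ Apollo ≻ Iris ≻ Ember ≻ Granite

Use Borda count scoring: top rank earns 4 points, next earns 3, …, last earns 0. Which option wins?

Forge

Borda scores:
  Forge: 4 + 4 + 2 + 0 + 0 + 3 + 4 = 17
  Granite: 0 + 3 + 4 + 3 + 3 + 1 + 0 = 14
  Iris: 3 + 2 + 0 + 4 + 4 + 0 + 2 = 15
  Apollo: 2 + 1 + 3 + 2 + 1 + 4 + 3 = 16
  Ember: 1 + 0 + 1 + 1 + 2 + 2 + 1 = 8
Forge has the highest total.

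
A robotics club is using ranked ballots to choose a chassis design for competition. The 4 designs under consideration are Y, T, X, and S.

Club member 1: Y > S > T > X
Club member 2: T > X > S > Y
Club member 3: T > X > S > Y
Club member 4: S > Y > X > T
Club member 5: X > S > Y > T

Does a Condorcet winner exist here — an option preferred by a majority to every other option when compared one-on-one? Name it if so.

None — there is no Condorcet winner

Head-to-head results (5 voters total):
Y vs T: Y wins 3–2.
Y vs X: X wins 3–2.
Y vs S: S wins 4–1.
T vs X: T wins 3–2.
T vs S: S wins 3–2.
X vs S: X wins 3–2.
No candidate beats all others: Y beats T beats X beats Y, a majority cycle.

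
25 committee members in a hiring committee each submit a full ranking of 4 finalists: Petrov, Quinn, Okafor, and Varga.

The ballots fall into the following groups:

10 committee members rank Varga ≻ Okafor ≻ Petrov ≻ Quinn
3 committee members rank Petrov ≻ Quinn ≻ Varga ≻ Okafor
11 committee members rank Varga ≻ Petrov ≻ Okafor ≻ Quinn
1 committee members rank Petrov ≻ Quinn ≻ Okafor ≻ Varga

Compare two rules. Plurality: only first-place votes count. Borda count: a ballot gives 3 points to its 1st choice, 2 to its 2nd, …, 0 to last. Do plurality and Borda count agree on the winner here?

Yes

Plurality first-place counts: Petrov 4, Quinn 0, Okafor 0, Varga 21 → Varga.
Borda totals: Petrov 44, Quinn 8, Okafor 32, Varga 66 → Varga.
The two rules agree on Varga.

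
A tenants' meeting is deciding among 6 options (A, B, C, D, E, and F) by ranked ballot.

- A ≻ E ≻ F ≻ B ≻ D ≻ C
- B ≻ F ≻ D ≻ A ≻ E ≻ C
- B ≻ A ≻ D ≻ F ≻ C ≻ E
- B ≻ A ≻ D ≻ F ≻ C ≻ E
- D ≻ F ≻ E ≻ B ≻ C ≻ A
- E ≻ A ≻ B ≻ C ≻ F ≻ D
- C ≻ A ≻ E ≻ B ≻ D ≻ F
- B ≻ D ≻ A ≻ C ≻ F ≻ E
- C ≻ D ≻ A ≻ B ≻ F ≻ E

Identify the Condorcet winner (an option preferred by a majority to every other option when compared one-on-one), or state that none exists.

B

Head-to-head results (9 voters total):
A vs B: B wins 5–4.
A vs C: A wins 6–3.
A vs D: A wins 5–4.
A vs E: A wins 7–2.
A vs F: A wins 7–2.
B vs C: B wins 7–2.
B vs D: B wins 7–2.
B vs E: B wins 5–4.
B vs F: B wins 7–2.
C vs D: D wins 6–3.
C vs E: C wins 5–4.
C vs F: F wins 5–4.
D vs E: D wins 6–3.
D vs F: D wins 6–3.
E vs F: F wins 6–3.
B beats each rival — A (5–4), C (7–2), D (7–2), E (5–4), F (7–2) — so B is the Condorcet winner.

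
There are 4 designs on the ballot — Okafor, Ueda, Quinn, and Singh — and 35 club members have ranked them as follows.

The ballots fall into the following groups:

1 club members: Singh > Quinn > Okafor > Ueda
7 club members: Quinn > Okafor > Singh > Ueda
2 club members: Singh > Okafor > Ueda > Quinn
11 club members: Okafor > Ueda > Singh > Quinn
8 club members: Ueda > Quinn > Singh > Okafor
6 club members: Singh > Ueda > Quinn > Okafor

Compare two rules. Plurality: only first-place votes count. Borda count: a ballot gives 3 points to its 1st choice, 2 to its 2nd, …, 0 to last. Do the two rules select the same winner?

No

Plurality first-place counts: Okafor 11, Ueda 8, Quinn 7, Singh 9 → Okafor.
Borda totals: Okafor 52, Ueda 60, Quinn 45, Singh 53 → Ueda.
The two rules disagree: plurality picks Okafor, Borda picks Ueda.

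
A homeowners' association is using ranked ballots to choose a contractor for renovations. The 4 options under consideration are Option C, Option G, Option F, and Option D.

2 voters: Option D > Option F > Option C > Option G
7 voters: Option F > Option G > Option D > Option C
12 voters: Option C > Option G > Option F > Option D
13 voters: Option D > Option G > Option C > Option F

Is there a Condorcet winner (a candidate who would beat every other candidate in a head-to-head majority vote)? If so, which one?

Option G

Head-to-head results (34 voters total):
Option C vs Option G: Option G wins 20–14.
Option C vs Option F: Option C wins 25–9.
Option C vs Option D: Option D wins 22–12.
Option G vs Option F: Option G wins 25–9.
Option G vs Option D: Option G wins 19–15.
Option F vs Option D: Option F wins 19–15.
Option G beats each rival — Option C (20–14), Option F (25–9), Option D (19–15) — so Option G is the Condorcet winner.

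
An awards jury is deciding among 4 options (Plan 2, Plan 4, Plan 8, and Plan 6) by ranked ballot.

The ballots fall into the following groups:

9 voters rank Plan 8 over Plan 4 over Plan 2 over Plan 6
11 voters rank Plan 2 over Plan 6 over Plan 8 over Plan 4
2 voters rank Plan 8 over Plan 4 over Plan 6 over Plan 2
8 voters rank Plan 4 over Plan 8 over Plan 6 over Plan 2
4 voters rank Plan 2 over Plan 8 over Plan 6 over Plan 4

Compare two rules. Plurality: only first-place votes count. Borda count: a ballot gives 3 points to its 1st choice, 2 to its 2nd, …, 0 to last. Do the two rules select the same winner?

No

Plurality first-place counts: Plan 2 15, Plan 4 8, Plan 8 11, Plan 6 0 → Plan 2.
Borda totals: Plan 2 54, Plan 4 46, Plan 8 68, Plan 6 36 → Plan 8.
The two rules disagree: plurality picks Plan 2, Borda picks Plan 8.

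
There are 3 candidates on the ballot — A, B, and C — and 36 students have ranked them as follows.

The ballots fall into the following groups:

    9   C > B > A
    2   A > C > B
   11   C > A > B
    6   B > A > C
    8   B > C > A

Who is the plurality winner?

C

First-place vote totals:
  A: 2
  B: 14
  C: 20
C has the most first-place votes.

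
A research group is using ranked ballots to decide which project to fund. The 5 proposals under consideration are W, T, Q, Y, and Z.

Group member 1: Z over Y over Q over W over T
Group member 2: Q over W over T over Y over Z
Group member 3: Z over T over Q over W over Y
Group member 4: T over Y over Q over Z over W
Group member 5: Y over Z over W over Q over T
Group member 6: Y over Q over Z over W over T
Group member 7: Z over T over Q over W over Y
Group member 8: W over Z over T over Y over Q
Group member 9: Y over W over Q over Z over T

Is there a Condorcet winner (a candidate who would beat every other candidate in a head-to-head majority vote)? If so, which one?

There is no Condorcet winner

Head-to-head results (9 voters total):
W vs T: W wins 6–3.
W vs Q: Q wins 6–3.
W vs Y: Y wins 5–4.
W vs Z: Z wins 6–3.
T vs Q: Q wins 5–4.
T vs Y: T wins 5–4.
T vs Z: Z wins 7–2.
Q vs Y: Y wins 6–3.
Q vs Z: Z wins 5–4.
Y vs Z: Y wins 5–4.
No candidate beats all others: W beats T beats Y beats W, a majority cycle.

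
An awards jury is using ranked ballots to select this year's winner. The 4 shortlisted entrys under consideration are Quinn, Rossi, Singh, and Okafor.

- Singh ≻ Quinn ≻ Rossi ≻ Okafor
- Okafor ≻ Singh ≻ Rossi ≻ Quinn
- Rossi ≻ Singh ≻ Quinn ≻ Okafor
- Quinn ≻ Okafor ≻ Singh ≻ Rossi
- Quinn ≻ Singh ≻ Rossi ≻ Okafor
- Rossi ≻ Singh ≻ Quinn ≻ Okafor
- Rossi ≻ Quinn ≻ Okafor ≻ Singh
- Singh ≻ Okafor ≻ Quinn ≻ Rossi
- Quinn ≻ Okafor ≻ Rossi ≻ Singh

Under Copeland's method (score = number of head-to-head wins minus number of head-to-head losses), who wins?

Singh

Pairwise results:
  Quinn vs Rossi: Quinn wins 5–4.
  Quinn vs Singh: Singh wins 5–4.
  Quinn vs Okafor: Quinn wins 7–2.
  Rossi vs Singh: Singh wins 5–4.
  Rossi vs Okafor: Rossi wins 5–4.
  Singh vs Okafor: Singh wins 5–4.
Copeland scores (wins − losses):
  Quinn: 2 − 1 = 1
  Rossi: 1 − 2 = -1
  Singh: 3 − 0 = 3
  Okafor: 0 − 3 = -3
Singh has the best Copeland score.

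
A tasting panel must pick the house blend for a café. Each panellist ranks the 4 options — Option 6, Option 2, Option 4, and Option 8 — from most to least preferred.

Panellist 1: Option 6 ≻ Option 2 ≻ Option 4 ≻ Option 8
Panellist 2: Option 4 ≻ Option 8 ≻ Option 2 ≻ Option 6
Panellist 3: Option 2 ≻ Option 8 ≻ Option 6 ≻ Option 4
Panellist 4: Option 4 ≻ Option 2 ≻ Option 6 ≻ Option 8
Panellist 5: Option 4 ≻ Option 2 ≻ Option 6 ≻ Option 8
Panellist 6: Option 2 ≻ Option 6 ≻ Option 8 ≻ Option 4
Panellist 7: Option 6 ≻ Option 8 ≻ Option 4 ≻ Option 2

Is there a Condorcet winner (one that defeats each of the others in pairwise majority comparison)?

Head-to-head results (7 voters total):
Option 6 vs Option 2: Option 2 wins 5–2.
Option 6 vs Option 4: Option 6 wins 4–3.
Option 6 vs Option 8: Option 6 wins 5–2.
Option 2 vs Option 4: Option 4 wins 4–3.
Option 2 vs Option 8: Option 2 wins 5–2.
Option 4 vs Option 8: Option 4 wins 4–3.
No candidate beats all others: Option 6 beats Option 4 beats Option 2 beats Option 6, a majority cycle.

No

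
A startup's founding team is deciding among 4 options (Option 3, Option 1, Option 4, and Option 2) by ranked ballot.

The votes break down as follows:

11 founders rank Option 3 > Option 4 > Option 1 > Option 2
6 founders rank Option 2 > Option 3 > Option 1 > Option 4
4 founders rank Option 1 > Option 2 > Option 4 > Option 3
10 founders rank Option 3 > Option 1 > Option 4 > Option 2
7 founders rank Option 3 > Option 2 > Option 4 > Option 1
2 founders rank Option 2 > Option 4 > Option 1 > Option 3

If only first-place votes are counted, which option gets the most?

First-place vote totals:
  Option 3: 28
  Option 1: 4
  Option 4: 0
  Option 2: 8
Option 3 has the most first-place votes.

Option 3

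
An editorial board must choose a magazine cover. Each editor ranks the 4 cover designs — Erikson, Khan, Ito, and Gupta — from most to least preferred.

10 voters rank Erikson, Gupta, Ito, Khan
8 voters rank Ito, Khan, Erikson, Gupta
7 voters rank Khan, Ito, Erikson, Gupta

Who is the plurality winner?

First-place vote totals:
  Erikson: 10
  Khan: 7
  Ito: 8
  Gupta: 0
Erikson has the most first-place votes.

Erikson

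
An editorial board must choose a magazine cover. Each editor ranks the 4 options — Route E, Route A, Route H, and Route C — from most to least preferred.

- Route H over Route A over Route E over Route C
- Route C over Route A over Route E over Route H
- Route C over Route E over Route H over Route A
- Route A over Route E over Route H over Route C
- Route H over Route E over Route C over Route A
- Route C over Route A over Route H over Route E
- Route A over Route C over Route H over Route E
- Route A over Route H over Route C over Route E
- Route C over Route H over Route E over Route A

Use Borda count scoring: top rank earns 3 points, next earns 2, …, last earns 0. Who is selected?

Borda scores:
  Route E: 1 + 1 + 2 + 2 + 2 + 0 + 0 + 0 + 1 = 9
  Route A: 2 + 2 + 0 + 3 + 0 + 2 + 3 + 3 + 0 = 15
  Route H: 3 + 0 + 1 + 1 + 3 + 1 + 1 + 2 + 2 = 14
  Route C: 0 + 3 + 3 + 0 + 1 + 3 + 2 + 1 + 3 = 16
Route C has the highest total.

Route C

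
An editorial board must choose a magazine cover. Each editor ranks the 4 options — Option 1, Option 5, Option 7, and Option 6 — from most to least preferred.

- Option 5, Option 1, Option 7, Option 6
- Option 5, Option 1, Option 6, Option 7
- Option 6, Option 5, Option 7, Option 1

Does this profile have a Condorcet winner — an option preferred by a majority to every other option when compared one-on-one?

Yes

Head-to-head results (3 voters total):
Option 1 vs Option 5: Option 5 wins 3–0.
Option 1 vs Option 7: Option 1 wins 2–1.
Option 1 vs Option 6: Option 1 wins 2–1.
Option 5 vs Option 7: Option 5 wins 3–0.
Option 5 vs Option 6: Option 5 wins 2–1.
Option 7 vs Option 6: Option 6 wins 2–1.
Option 5 beats each rival — Option 1 (3–0), Option 7 (3–0), Option 6 (2–1) — so Option 5 is the Condorcet winner.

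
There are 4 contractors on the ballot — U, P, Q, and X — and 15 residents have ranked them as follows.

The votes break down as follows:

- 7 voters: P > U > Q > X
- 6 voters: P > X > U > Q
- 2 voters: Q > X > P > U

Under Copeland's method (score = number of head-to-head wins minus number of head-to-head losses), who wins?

Pairwise results:
  U vs P: P wins 15–0.
  U vs Q: U wins 13–2.
  U vs X: X wins 8–7.
  P vs Q: P wins 13–2.
  P vs X: P wins 13–2.
  Q vs X: Q wins 9–6.
Copeland scores (wins − losses):
  U: 1 − 2 = -1
  P: 3 − 0 = 3
  Q: 1 − 2 = -1
  X: 1 − 2 = -1
P has the best Copeland score.

P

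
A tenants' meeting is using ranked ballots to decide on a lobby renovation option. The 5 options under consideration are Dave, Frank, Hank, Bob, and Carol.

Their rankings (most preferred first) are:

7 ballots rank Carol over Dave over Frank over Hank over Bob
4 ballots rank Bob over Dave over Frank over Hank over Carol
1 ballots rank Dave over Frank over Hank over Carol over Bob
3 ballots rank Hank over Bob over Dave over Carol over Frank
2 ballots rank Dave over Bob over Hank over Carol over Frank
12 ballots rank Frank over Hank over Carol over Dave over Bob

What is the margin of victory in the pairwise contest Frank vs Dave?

5

Ballots ranking Frank above Dave: 12.
Ballots ranking Dave above Frank: 7+4+1+3+2 = 17.
Dave wins 17–12, a margin of 5.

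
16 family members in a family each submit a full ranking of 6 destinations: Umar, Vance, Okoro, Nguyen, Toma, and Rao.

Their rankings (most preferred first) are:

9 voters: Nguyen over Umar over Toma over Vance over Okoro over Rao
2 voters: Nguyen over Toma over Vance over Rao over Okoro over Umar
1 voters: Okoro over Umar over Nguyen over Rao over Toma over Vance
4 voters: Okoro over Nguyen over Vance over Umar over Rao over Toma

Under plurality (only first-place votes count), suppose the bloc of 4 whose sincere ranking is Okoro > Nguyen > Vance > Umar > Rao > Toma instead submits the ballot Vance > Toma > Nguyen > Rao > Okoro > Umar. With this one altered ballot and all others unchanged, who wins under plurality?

Nguyen

First-place totals with the altered ballot: Umar 0, Vance 4, Okoro 1, Nguyen 11, Toma 0, Rao 0.
The winner is unchanged: still Nguyen.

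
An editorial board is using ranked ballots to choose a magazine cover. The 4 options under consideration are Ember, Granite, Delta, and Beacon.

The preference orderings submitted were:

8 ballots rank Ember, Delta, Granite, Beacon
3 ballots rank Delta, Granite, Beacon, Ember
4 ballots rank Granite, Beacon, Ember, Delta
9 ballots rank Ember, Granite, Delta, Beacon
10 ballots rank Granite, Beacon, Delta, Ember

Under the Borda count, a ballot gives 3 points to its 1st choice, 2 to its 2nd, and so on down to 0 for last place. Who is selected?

Borda scores:
  Ember: 8·3 + 3·0 + 4·1 + 9·3 + 10·0 = 55
  Granite: 8·1 + 3·2 + 4·3 + 9·2 + 10·3 = 74
  Delta: 8·2 + 3·3 + 4·0 + 9·1 + 10·1 = 44
  Beacon: 8·0 + 3·1 + 4·2 + 9·0 + 10·2 = 31
Granite has the highest total.

Granite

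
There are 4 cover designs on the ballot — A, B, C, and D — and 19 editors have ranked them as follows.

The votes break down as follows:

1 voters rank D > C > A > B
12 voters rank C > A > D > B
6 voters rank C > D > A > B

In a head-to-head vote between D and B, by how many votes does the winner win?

Ballots ranking D above B: 1+12+6 = 19.
Ballots ranking B above D: 0.
D wins 19–0, a margin of 19.

19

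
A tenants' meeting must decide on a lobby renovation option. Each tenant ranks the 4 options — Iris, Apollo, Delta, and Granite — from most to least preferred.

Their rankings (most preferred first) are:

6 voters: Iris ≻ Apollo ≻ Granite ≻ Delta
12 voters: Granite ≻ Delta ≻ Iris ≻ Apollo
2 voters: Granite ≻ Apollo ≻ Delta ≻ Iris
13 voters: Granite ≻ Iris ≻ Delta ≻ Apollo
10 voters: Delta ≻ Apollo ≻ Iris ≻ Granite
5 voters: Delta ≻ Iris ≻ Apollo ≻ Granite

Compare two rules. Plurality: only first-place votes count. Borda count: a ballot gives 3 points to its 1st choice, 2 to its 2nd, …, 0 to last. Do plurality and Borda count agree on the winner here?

Plurality first-place counts: Iris 6, Apollo 0, Delta 15, Granite 27 → Granite.
Borda totals: Iris 76, Apollo 41, Delta 84, Granite 87 → Granite.
The two rules agree on Granite.

Yes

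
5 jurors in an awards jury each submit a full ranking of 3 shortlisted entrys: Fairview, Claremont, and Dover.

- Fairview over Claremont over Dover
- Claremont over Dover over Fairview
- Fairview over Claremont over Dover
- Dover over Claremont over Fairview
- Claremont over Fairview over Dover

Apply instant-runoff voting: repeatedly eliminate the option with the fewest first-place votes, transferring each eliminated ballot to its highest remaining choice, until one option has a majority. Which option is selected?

Round 1: Fairview 2, Claremont 2, Dover 1. Dover has the fewest and is eliminated.
Round 2: Claremont 3, Fairview 2. Claremont has a majority.

Claremont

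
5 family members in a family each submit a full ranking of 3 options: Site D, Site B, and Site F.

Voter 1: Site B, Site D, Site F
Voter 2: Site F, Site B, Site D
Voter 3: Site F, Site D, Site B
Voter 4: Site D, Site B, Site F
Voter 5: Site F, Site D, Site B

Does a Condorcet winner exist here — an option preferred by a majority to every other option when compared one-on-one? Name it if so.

Site F

Head-to-head results (5 voters total):
Site D vs Site B: Site D wins 3–2.
Site D vs Site F: Site F wins 3–2.
Site B vs Site F: Site F wins 3–2.
Site F beats each rival — Site D (3–2), Site B (3–2) — so Site F is the Condorcet winner.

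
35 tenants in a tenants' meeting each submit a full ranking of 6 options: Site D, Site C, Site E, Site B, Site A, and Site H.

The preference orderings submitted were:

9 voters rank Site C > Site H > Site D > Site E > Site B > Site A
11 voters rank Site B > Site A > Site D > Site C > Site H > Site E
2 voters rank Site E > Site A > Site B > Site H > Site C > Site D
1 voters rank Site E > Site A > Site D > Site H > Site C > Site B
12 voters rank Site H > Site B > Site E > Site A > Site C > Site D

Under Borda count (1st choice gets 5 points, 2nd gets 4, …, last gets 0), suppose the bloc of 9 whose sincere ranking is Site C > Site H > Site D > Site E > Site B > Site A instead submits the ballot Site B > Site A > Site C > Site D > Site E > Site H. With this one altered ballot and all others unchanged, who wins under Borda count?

Borda totals with the altered ballot: Site D 54, Site C 64, Site E 60, Site B 154, Site A 116, Site H 77.
The winner is unchanged: still Site B.

Site B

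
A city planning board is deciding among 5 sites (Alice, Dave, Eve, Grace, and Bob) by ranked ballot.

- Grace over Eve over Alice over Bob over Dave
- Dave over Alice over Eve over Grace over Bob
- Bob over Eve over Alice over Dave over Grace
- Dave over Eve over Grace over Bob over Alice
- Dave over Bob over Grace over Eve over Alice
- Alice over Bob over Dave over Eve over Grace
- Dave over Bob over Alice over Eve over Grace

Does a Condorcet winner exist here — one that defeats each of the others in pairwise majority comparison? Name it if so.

Dave

Head-to-head results (7 voters total):
Alice vs Dave: Dave wins 4–3.
Alice vs Eve: Eve wins 4–3.
Alice vs Grace: Alice wins 4–3.
Alice vs Bob: Bob wins 4–3.
Dave vs Eve: Dave wins 5–2.
Dave vs Grace: Dave wins 6–1.
Dave vs Bob: Dave wins 4–3.
Eve vs Grace: Eve wins 5–2.
Eve vs Bob: Bob wins 4–3.
Grace vs Bob: Bob wins 4–3.
Dave beats each rival — Alice (4–3), Eve (5–2), Grace (6–1), Bob (4–3) — so Dave is the Condorcet winner.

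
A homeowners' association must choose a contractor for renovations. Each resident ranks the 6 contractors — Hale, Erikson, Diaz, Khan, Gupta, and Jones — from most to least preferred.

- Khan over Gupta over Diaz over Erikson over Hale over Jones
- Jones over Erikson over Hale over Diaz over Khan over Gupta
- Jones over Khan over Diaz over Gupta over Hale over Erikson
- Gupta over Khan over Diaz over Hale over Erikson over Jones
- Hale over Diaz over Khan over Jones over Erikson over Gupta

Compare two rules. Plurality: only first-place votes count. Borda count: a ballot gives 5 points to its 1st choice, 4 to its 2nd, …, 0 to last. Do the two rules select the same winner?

Plurality first-place counts: Hale 1, Erikson 0, Diaz 0, Khan 1, Gupta 1, Jones 2 → Jones.
Borda totals: Hale 12, Erikson 8, Diaz 15, Khan 17, Gupta 11, Jones 12 → Khan.
The two rules disagree: plurality picks Jones, Borda picks Khan.

No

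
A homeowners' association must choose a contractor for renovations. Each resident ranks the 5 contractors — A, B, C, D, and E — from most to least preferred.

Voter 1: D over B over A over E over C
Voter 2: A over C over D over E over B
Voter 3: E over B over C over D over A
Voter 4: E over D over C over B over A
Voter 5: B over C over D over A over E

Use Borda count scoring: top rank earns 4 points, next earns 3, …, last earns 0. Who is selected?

D

Borda scores:
  A: 2 + 4 + 0 + 0 + 1 = 7
  B: 3 + 0 + 3 + 1 + 4 = 11
  C: 0 + 3 + 2 + 2 + 3 = 10
  D: 4 + 2 + 1 + 3 + 2 = 12
  E: 1 + 1 + 4 + 4 + 0 = 10
D has the highest total.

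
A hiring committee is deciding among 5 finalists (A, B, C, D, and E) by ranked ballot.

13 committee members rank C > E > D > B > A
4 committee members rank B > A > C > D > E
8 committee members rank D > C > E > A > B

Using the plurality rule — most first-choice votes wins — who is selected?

First-place vote totals:
  A: 0
  B: 4
  C: 13
  D: 8
  E: 0
C has the most first-place votes.

C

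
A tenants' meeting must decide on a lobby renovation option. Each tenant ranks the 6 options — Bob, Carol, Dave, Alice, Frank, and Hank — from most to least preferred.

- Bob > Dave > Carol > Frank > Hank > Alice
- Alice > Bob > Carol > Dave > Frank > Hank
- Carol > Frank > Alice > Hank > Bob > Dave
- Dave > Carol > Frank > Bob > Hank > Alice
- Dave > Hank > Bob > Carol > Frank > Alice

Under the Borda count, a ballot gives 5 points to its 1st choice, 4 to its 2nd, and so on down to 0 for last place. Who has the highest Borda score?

Borda scores:
  Bob: 5 + 4 + 1 + 2 + 3 = 15
  Carol: 3 + 3 + 5 + 4 + 2 = 17
  Dave: 4 + 2 + 0 + 5 + 5 = 16
  Alice: 0 + 5 + 3 + 0 + 0 = 8
  Frank: 2 + 1 + 4 + 3 + 1 = 11
  Hank: 1 + 0 + 2 + 1 + 4 = 8
Carol has the highest total.

Carol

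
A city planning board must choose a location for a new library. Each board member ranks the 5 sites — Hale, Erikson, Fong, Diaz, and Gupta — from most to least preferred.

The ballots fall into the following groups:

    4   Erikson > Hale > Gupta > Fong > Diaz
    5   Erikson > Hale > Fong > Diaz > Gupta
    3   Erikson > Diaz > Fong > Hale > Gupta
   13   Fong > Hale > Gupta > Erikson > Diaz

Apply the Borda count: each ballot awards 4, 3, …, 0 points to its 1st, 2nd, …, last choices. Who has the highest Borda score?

Fong

Borda scores:
  Hale: 4·3 + 5·3 + 3·1 + 13·3 = 69
  Erikson: 4·4 + 5·4 + 3·4 + 13·1 = 61
  Fong: 4·1 + 5·2 + 3·2 + 13·4 = 72
  Diaz: 4·0 + 5·1 + 3·3 + 13·0 = 14
  Gupta: 4·2 + 5·0 + 3·0 + 13·2 = 34
Fong has the highest total.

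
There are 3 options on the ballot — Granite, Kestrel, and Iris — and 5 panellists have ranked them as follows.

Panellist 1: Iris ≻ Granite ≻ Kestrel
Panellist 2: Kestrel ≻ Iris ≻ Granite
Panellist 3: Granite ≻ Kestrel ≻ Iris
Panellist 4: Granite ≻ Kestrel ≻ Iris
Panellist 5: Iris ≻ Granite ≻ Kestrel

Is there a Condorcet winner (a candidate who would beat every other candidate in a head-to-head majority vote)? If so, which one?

Head-to-head results (5 voters total):
Granite vs Kestrel: Granite wins 4–1.
Granite vs Iris: Iris wins 3–2.
Kestrel vs Iris: Kestrel wins 3–2.
No candidate beats all others: Granite beats Kestrel beats Iris beats Granite, a majority cycle.

There is no Condorcet winner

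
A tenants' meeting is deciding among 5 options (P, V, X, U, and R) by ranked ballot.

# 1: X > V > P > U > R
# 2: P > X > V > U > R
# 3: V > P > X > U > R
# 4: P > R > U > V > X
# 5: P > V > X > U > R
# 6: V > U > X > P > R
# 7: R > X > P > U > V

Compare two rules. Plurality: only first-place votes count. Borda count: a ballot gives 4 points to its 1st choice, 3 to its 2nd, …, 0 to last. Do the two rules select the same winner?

Yes

Plurality first-place counts: P 3, V 2, X 1, U 0, R 1 → P.
Borda totals: P 20, V 17, X 16, U 10, R 7 → P.
The two rules agree on P.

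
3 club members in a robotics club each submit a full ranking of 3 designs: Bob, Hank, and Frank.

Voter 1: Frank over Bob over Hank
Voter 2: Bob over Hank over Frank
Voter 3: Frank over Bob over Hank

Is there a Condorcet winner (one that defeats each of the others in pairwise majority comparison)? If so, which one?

Head-to-head results (3 voters total):
Bob vs Hank: Bob wins 3–0.
Bob vs Frank: Frank wins 2–1.
Hank vs Frank: Frank wins 2–1.
Frank beats each rival — Bob (2–1), Hank (2–1) — so Frank is the Condorcet winner.

Frank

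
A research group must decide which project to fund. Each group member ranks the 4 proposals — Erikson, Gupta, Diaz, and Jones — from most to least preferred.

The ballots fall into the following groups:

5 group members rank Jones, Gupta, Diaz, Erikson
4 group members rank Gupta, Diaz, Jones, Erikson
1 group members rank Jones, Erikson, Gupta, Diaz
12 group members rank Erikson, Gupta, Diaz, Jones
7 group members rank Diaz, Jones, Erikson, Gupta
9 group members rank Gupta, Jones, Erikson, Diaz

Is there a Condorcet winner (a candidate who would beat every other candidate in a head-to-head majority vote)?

No

Head-to-head results (38 voters total):
Erikson vs Gupta: Erikson wins 20–18.
Erikson vs Diaz: Erikson wins 22–16.
Erikson vs Jones: Jones wins 26–12.
Gupta vs Diaz: Gupta wins 31–7.
Gupta vs Jones: Gupta wins 25–13.
Diaz vs Jones: Diaz wins 23–15.
No candidate beats all others: Erikson beats Gupta beats Jones beats Erikson, a majority cycle.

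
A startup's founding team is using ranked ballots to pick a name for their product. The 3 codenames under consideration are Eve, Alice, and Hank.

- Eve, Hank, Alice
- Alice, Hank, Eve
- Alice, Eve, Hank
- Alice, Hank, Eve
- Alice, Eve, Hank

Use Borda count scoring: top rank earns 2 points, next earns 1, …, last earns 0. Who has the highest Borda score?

Alice

Borda scores:
  Eve: 2 + 0 + 1 + 0 + 1 = 4
  Alice: 0 + 2 + 2 + 2 + 2 = 8
  Hank: 1 + 1 + 0 + 1 + 0 = 3
Alice has the highest total.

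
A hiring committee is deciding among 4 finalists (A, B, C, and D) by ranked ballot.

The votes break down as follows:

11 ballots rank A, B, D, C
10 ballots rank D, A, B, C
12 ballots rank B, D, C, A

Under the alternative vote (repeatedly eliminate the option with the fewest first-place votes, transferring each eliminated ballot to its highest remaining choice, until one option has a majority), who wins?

Round 1: B 12, A 11, D 10, C 0. C has the fewest and is eliminated.
Round 2: B 12, A 11, D 10. D has the fewest and is eliminated.
Round 3: A 21, B 12. A has a majority.

A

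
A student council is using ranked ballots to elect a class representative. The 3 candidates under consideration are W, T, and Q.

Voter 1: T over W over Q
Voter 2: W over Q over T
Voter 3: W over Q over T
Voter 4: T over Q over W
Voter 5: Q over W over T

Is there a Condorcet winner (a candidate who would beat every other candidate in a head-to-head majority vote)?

Yes

Head-to-head results (5 voters total):
W vs T: W wins 3–2.
W vs Q: W wins 3–2.
T vs Q: Q wins 3–2.
W beats each rival — T (3–2), Q (3–2) — so W is the Condorcet winner.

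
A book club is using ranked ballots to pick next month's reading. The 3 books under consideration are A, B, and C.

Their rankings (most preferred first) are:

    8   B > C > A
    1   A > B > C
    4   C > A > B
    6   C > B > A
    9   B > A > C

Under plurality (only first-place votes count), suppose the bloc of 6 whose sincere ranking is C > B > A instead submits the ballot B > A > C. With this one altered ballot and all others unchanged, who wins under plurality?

B

First-place totals with the altered ballot: A 1, B 23, C 4.
The winner is unchanged: still B.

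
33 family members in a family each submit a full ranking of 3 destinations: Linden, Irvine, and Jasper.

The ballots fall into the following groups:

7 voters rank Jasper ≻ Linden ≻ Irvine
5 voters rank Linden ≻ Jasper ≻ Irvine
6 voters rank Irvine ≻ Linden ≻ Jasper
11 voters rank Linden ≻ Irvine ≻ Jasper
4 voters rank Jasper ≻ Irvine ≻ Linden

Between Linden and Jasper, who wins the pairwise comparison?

Linden

Ballots ranking Linden above Jasper: 5+6+11 = 22.
Ballots ranking Jasper above Linden: 7+4 = 11.
Linden wins the head-to-head, 22–11.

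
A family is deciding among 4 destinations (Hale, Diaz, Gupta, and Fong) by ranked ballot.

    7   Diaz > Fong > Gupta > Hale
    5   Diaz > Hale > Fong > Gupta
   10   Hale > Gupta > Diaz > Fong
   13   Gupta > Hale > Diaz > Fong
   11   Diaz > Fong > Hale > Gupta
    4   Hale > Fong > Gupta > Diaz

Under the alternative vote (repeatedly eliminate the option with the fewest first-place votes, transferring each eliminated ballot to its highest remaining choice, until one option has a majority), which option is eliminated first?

Round 1: Diaz 23, Hale 14, Gupta 13, Fong 0. Fong has the fewest and is eliminated.
Round 2: Diaz 23, Hale 14, Gupta 13. Gupta has the fewest and is eliminated.
Round 3: Hale 27, Diaz 23. Hale has a majority.

Fong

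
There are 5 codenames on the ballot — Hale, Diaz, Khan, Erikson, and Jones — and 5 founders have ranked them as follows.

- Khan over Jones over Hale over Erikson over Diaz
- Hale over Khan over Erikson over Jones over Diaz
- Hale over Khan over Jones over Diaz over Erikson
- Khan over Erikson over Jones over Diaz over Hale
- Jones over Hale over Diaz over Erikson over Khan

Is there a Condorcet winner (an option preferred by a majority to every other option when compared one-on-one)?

No

Head-to-head results (5 voters total):
Hale vs Diaz: Hale wins 4–1.
Hale vs Khan: Hale wins 3–2.
Hale vs Erikson: Hale wins 4–1.
Hale vs Jones: Jones wins 3–2.
Diaz vs Khan: Khan wins 4–1.
Diaz vs Erikson: Erikson wins 3–2.
Diaz vs Jones: Jones wins 5–0.
Khan vs Erikson: Khan wins 4–1.
Khan vs Jones: Khan wins 4–1.
Erikson vs Jones: Jones wins 3–2.
No candidate beats all others: Hale beats Khan beats Jones beats Hale, a majority cycle.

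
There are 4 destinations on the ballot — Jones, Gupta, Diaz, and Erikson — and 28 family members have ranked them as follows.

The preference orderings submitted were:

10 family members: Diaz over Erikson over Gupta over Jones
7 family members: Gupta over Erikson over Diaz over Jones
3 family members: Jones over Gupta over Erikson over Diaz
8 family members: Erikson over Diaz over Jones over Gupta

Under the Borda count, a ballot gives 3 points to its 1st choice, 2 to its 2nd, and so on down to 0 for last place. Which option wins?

Borda scores:
  Jones: 10·0 + 7·0 + 3·3 + 8·1 = 17
  Gupta: 10·1 + 7·3 + 3·2 + 8·0 = 37
  Diaz: 10·3 + 7·1 + 3·0 + 8·2 = 53
  Erikson: 10·2 + 7·2 + 3·1 + 8·3 = 61
Erikson has the highest total.

Erikson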